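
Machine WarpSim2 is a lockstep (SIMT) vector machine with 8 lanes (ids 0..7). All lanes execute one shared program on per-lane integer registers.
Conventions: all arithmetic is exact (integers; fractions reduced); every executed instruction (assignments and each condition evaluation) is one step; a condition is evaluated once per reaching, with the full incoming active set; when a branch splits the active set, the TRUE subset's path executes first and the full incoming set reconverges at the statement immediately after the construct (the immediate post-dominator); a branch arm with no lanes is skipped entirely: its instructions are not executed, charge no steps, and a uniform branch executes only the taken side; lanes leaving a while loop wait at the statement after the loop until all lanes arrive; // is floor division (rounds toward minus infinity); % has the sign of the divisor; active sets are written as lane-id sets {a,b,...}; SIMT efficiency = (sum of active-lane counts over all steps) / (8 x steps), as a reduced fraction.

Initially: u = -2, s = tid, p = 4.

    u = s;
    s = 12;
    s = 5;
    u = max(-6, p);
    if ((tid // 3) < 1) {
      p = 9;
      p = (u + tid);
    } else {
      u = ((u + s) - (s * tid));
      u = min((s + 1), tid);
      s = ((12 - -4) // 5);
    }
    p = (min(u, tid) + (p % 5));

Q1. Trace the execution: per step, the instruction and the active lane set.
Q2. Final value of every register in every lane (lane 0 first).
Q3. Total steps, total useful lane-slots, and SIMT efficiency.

step 0: u <- s                       {0,1,2,3,4,5,6,7}
step 1: s <- 12                      {0,1,2,3,4,5,6,7}
step 2: s <- 5                       {0,1,2,3,4,5,6,7}
step 3: u <- max(-6, p)              {0,1,2,3,4,5,6,7}
step 4: eval ((tid // 3) < 1)        {0,1,2,3,4,5,6,7}
step 5: p <- 9                       {0,1,2}
step 6: p <- (u + tid)               {0,1,2}
step 7: u <- ((u + s) - (s * tid))   {3,4,5,6,7}
step 8: u <- min((s + 1), tid)       {3,4,5,6,7}
step 9: s <- ((12 - -4) // 5)        {3,4,5,6,7}
step 10: p <- (min(u, tid) + (p % 5)) {0,1,2,3,4,5,6,7}

Answer: 11 steps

u: 4,4,4,3,4,5,6,6
s: 5,5,5,3,3,3,3,3
p: 4,1,3,7,8,9,10,10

steps = 11; useful = 69; efficiency = 69/88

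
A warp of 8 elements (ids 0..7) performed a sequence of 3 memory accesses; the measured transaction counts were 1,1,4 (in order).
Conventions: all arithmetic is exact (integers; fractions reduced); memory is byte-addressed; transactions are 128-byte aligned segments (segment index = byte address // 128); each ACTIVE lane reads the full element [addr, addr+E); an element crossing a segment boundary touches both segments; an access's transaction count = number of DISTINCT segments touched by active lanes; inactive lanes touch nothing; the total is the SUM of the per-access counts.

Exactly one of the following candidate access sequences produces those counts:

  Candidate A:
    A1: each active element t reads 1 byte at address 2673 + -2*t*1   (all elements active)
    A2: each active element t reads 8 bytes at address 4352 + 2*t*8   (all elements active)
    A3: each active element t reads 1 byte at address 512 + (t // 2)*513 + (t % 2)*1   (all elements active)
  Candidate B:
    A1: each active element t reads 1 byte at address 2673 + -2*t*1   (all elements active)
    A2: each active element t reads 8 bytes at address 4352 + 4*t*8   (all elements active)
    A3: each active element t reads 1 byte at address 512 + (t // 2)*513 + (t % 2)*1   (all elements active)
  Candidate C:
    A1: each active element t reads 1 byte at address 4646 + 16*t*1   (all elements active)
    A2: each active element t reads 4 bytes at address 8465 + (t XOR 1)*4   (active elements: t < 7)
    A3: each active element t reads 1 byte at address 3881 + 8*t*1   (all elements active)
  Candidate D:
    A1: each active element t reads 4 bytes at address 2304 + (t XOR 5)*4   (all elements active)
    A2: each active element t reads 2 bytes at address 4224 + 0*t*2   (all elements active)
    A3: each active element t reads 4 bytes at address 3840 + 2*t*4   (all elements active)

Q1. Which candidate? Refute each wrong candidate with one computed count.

B: A2 gives 2 transactions, not 1
C: A1 gives 2 transactions, not 1
D: A3 gives 1 transaction, not 4
A: all counts match (1,1,4)

Answer: A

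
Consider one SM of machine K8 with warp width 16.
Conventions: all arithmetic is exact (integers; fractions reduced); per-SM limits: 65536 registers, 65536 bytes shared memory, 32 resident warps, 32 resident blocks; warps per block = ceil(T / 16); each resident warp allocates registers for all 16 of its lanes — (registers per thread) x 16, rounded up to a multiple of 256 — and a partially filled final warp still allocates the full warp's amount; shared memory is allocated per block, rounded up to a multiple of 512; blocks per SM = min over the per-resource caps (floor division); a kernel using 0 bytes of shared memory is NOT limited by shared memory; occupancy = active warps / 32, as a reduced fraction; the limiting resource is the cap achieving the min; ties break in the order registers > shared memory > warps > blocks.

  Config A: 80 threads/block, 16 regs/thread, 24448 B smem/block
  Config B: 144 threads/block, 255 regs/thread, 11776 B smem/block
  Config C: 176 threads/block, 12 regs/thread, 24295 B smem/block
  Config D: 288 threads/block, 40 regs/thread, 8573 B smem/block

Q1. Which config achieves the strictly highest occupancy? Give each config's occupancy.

occupancies: A 5/16, B 9/32, C 11/16, D 9/16

Answer: C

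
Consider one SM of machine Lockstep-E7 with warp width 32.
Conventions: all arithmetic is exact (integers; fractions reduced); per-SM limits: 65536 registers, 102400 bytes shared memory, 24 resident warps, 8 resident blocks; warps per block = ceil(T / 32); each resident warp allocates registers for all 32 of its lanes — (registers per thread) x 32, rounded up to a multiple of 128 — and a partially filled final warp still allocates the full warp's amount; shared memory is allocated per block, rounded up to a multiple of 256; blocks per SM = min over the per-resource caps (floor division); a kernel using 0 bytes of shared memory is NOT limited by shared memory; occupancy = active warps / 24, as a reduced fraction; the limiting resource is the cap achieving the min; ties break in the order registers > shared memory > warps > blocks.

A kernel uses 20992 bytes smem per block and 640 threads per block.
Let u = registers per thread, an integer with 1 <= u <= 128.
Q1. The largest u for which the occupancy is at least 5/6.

Answer: u = 100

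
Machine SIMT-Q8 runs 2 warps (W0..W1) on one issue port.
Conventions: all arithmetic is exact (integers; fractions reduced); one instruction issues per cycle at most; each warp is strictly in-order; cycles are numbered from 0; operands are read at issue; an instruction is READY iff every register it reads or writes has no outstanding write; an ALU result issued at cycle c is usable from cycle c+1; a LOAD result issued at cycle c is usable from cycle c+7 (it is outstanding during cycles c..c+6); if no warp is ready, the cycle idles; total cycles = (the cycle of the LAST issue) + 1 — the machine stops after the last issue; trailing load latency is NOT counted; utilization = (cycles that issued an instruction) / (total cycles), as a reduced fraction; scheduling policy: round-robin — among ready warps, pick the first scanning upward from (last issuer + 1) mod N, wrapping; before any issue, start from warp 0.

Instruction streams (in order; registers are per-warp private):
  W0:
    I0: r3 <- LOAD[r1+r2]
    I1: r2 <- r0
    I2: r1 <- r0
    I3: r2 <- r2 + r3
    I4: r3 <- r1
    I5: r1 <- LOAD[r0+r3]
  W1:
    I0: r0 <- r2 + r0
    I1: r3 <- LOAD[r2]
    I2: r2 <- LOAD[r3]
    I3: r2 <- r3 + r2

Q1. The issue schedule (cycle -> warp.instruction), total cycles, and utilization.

cycle 0: W0.I0
cycle 1: W1.I0
cycle 2: W0.I1
cycle 3: W1.I1
cycle 4: W0.I2
cycle 5: idle
cycle 6: idle
cycle 7: W0.I3
cycle 8: W0.I4
cycle 9: W0.I5
cycle 10: W1.I2
cycle 11: idle
cycle 12: idle
cycle 13: idle
cycle 14: idle
cycle 15: idle
cycle 16: idle
cycle 17: W1.I3

Answer: 18 cycles, utilization 5/9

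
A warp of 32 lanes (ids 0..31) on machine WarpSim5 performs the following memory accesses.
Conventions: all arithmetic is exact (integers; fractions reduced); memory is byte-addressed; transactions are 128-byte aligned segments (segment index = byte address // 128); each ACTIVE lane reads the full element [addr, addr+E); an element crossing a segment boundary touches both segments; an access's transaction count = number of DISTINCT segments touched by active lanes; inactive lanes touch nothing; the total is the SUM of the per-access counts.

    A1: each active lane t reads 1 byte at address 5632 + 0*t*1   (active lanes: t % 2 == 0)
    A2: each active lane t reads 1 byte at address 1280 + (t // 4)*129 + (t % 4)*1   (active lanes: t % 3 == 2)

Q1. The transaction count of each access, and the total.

A1: 1 transaction
A2: 8 transactions

Answer: 1,8; total 9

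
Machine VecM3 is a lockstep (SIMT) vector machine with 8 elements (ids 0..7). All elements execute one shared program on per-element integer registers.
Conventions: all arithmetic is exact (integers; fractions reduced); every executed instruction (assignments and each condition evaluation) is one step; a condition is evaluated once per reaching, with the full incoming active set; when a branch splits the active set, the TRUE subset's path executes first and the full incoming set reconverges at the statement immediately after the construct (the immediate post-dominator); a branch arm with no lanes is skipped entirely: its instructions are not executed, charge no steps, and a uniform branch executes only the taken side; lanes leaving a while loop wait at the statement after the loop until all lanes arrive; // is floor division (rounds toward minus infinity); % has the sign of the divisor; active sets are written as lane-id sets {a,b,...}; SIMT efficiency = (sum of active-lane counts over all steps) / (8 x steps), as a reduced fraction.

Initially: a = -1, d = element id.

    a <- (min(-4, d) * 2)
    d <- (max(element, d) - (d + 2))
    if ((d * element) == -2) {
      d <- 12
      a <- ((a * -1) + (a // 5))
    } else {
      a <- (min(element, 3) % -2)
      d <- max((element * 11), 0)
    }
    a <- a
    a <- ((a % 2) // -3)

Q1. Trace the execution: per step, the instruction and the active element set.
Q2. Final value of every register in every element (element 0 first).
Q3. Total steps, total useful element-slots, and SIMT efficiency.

step 0: a <- (min(-4, d) * 2)        {0,1,2,3,4,5,6,7}
step 1: d <- (max(element, d) - (d + 2)) {0,1,2,3,4,5,6,7}
step 2: eval ((d * element) == -2)   {0,1,2,3,4,5,6,7}
step 3: d <- 12                      {1}
step 4: a <- ((a * -1) + (a // 5))   {1}
step 5: a <- (min(element, 3) % -2)  {0,2,3,4,5,6,7}
step 6: d <- max((element * 11), 0)  {0,2,3,4,5,6,7}
step 7: a <- a                       {0,1,2,3,4,5,6,7}
step 8: a <- ((a % 2) // -3)         {0,1,2,3,4,5,6,7}

Answer: 9 steps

a: 0,0,0,-1,-1,-1,-1,-1
d: 0,12,22,33,44,55,66,77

steps = 9; useful = 56; efficiency = 56/72 = 7/9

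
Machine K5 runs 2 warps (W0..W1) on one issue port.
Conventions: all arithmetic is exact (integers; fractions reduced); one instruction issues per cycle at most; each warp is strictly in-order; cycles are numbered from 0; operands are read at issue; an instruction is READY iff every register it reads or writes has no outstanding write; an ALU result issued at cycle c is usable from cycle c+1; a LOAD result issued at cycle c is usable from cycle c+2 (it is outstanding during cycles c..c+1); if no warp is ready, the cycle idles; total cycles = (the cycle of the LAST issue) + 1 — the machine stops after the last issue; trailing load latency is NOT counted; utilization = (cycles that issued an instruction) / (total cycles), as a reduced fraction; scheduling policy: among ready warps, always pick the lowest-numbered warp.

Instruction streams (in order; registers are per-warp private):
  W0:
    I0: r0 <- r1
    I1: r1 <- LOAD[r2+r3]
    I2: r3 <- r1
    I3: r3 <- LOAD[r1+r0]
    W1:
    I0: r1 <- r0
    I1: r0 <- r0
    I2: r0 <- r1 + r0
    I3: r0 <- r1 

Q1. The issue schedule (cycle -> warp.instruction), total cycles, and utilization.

cycle 0: W0.I0
cycle 1: W0.I1
cycle 2: W1.I0
cycle 3: W0.I2
cycle 4: W0.I3
cycle 5: W1.I1
cycle 6: W1.I2
cycle 7: W1.I3

Answer: 8 cycles, utilization 1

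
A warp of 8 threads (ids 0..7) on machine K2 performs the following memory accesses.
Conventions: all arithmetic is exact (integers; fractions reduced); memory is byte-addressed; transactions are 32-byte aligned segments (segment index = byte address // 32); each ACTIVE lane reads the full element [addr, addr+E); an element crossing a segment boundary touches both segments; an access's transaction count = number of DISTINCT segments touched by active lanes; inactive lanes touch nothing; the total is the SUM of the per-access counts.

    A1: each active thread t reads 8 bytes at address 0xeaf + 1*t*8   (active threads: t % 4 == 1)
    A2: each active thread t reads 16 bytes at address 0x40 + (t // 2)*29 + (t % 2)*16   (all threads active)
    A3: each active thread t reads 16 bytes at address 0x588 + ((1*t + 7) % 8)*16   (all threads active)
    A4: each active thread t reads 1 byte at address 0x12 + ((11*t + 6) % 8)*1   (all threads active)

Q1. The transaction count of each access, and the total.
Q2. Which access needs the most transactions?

A1: 2 transactions
A2: 4 transactions
A3: 5 transactions
A4: 1 transaction

Answer: 2,4,5,1; total 12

Answer: A3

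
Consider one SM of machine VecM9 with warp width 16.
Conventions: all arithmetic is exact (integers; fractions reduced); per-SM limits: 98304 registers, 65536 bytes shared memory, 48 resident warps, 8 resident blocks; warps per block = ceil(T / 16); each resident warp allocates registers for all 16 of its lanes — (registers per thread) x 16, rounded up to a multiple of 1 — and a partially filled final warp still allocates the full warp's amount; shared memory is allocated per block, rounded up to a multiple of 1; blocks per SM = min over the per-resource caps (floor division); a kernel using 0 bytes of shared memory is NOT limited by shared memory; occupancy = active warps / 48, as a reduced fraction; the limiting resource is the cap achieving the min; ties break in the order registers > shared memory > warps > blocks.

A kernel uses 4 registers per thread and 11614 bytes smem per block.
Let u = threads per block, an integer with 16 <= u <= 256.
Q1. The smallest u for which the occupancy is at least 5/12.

Answer: u = 49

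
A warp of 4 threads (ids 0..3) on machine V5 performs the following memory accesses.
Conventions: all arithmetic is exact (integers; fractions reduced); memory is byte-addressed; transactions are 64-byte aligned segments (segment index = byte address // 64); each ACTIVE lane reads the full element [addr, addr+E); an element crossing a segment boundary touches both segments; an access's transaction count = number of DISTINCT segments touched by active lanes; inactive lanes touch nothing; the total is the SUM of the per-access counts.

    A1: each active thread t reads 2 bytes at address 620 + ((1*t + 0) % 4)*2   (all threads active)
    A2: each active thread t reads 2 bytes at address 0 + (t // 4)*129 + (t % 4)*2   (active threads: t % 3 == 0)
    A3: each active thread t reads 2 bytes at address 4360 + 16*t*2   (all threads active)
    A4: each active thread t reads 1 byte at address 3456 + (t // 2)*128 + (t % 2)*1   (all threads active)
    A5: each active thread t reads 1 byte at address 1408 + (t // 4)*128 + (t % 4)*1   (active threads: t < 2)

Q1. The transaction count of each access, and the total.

A1: 1 transaction
A2: 1 transaction
A3: 2 transactions
A4: 2 transactions
A5: 1 transaction

Answer: 1,1,2,2,1; total 7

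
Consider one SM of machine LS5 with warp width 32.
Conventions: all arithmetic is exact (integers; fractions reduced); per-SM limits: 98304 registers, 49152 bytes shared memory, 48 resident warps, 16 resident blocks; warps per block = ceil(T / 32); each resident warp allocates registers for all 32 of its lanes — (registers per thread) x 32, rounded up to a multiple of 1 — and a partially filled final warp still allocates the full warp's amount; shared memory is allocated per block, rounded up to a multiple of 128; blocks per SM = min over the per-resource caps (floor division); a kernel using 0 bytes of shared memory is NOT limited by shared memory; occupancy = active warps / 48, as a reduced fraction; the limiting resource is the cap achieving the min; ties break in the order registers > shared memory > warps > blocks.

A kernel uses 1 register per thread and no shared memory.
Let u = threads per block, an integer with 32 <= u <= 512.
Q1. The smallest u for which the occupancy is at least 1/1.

Answer: u = 65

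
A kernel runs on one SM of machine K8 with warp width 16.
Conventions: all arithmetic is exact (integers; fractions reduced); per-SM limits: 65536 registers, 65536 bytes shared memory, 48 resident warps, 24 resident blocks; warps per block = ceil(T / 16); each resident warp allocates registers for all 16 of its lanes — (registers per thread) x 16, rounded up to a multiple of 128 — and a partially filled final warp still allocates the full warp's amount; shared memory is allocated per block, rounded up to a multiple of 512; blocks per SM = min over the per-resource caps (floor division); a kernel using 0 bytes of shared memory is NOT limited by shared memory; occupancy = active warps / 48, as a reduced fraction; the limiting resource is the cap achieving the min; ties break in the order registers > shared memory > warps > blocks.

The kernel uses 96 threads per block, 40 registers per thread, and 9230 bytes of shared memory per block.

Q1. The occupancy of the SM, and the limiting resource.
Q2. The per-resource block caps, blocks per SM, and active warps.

Answer: occupancy 3/4, limited by shared memory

registers: 17 blocks
shared memory: 6 blocks
warps: 8 blocks
blocks: 24 blocks

Answer: 6 blocks, 36 active warps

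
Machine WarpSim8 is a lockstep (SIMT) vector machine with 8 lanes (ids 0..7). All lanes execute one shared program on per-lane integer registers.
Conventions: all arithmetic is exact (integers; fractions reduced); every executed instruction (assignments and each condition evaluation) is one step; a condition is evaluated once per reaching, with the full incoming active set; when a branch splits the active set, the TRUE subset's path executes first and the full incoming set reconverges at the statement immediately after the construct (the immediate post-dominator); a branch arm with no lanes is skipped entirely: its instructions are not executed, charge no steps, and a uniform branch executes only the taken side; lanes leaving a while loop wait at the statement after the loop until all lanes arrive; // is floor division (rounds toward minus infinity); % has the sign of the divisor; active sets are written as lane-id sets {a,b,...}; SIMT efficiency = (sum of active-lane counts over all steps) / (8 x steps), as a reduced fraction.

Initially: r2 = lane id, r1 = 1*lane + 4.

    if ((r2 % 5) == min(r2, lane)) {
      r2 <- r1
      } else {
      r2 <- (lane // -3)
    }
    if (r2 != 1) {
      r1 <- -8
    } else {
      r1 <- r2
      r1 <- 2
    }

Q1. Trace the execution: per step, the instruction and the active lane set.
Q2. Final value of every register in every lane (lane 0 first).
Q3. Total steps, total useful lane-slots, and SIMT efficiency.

step 0: eval ((r2 % 5) == min(r2, lane)) {0,1,2,3,4,5,6,7}
step 1: r2 <- r1                     {0,1,2,3,4}
step 2: r2 <- (lane // -3)           {5,6,7}
step 3: eval (r2 != 1)               {0,1,2,3,4,5,6,7}
step 4: r1 <- -8                     {0,1,2,3,4,5,6,7}

Answer: 5 steps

r2: 4,5,6,7,8,-2,-2,-3
r1: -8,-8,-8,-8,-8,-8,-8,-8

steps = 5; useful = 32; efficiency = 32/40 = 4/5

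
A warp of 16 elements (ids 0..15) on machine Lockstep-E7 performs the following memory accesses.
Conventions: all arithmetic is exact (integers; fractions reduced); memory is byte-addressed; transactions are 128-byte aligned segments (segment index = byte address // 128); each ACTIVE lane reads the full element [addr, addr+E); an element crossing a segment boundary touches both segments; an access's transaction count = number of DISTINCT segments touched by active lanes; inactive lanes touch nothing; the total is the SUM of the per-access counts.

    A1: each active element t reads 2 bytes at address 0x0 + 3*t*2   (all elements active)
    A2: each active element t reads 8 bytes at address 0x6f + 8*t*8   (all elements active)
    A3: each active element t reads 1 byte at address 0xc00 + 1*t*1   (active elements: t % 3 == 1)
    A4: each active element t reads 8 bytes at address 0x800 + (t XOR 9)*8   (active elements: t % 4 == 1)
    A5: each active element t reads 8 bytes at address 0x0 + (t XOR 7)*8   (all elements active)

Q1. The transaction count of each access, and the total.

A1: 1 transaction
A2: 9 transactions
A3: 1 transaction
A4: 1 transaction
A5: 1 transaction

Answer: 1,9,1,1,1; total 13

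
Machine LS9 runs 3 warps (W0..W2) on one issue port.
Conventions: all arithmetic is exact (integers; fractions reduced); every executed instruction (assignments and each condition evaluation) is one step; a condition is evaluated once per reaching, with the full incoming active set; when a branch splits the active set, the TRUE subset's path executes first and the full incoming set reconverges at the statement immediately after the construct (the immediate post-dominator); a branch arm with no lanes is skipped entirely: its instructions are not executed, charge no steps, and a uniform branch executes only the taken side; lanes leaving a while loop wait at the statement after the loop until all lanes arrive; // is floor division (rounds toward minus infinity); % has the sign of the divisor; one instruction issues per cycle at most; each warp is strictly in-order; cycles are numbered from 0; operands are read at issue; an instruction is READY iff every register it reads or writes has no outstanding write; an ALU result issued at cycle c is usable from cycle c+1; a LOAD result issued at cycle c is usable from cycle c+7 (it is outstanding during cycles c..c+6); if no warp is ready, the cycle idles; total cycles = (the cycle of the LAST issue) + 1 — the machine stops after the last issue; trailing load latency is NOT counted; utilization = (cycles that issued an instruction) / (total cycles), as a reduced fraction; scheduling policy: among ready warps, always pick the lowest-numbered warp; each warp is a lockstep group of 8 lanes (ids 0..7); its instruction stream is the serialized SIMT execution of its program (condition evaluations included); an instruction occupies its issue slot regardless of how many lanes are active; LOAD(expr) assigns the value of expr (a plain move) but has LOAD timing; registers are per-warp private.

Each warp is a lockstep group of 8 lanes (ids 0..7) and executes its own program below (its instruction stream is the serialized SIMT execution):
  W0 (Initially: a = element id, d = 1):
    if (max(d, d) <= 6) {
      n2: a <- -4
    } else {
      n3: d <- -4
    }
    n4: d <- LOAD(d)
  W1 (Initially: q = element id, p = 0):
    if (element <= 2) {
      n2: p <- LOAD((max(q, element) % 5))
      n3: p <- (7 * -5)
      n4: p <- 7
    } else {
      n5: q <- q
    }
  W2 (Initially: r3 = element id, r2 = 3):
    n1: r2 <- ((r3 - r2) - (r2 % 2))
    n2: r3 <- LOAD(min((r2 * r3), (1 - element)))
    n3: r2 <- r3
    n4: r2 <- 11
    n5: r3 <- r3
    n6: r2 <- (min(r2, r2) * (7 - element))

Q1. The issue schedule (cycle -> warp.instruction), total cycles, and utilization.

cycle 0: W0.I0
cycle 1: W0.I1
cycle 2: W0.I2
cycle 3: W1.I0
cycle 4: W1.I1
cycle 5: W2.I0
cycle 6: W2.I1
cycle 7: idle
cycle 8: idle
cycle 9: idle
cycle 10: idle
cycle 11: W1.I2
cycle 12: W1.I3
cycle 13: W1.I4
cycle 14: W2.I2
cycle 15: W2.I3
cycle 16: W2.I4
cycle 17: W2.I5

Answer: 18 cycles, utilization 7/9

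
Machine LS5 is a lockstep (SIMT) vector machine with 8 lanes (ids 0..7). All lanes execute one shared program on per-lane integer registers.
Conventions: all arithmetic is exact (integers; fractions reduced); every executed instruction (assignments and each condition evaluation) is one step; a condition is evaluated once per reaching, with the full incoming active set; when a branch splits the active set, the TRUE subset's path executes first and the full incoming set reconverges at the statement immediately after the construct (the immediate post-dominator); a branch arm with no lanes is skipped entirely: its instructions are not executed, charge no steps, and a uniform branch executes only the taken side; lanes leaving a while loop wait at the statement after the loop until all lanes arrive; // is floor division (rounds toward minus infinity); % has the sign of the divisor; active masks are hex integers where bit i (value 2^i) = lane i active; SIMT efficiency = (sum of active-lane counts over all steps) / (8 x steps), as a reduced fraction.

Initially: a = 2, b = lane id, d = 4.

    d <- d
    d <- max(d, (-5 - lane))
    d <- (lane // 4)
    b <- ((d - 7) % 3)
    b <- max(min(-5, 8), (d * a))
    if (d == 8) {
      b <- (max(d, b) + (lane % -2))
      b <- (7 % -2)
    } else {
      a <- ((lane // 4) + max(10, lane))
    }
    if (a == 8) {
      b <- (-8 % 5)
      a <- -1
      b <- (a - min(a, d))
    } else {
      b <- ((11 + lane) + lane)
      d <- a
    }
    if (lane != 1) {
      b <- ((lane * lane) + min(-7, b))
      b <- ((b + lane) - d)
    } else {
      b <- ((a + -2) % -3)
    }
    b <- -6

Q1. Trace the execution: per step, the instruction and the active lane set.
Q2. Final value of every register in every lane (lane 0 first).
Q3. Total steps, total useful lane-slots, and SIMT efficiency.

step 0: d <- d                       0xff
step 1: d <- max(d, (-5 - lane))     0xff
step 2: d <- (lane // 4)             0xff
step 3: b <- ((d - 7) % 3)           0xff
step 4: b <- max(min(-5, 8), (d * a)) 0xff
step 5: eval (d == 8)                0xff
step 6: a <- ((lane // 4) + max(10, lane)) 0xff
step 7: eval (a == 8)                0xff
step 8: b <- ((11 + lane) + lane)    0xff
step 9: d <- a                       0xff
step 10: eval (lane != 1)             0xff
step 11: b <- ((lane * lane) + min(-7, b)) 0xfd
step 12: b <- ((b + lane) - d)        0xfd
step 13: b <- ((a + -2) % -3)         0x02
step 14: b <- -6                      0xff

Answer: 15 steps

a: 10,10,10,10,11,11,11,11
b: -6,-6,-6,-6,-6,-6,-6,-6
d: 10,10,10,10,11,11,11,11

steps = 15; useful = 111; efficiency = 111/120 = 37/40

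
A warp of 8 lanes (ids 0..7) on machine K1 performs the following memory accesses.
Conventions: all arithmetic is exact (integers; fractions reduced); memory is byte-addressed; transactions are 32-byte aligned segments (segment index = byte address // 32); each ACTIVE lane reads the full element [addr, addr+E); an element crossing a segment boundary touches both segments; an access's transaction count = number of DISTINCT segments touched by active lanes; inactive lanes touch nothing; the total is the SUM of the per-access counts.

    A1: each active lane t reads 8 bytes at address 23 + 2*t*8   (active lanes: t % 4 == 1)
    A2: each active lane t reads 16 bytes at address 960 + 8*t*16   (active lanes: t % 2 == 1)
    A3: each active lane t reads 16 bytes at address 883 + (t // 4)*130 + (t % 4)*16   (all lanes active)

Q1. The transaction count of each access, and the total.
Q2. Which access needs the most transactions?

A1: 2 transactions
A2: 4 transactions
A3: 6 transactions

Answer: 2,4,6; total 12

Answer: A3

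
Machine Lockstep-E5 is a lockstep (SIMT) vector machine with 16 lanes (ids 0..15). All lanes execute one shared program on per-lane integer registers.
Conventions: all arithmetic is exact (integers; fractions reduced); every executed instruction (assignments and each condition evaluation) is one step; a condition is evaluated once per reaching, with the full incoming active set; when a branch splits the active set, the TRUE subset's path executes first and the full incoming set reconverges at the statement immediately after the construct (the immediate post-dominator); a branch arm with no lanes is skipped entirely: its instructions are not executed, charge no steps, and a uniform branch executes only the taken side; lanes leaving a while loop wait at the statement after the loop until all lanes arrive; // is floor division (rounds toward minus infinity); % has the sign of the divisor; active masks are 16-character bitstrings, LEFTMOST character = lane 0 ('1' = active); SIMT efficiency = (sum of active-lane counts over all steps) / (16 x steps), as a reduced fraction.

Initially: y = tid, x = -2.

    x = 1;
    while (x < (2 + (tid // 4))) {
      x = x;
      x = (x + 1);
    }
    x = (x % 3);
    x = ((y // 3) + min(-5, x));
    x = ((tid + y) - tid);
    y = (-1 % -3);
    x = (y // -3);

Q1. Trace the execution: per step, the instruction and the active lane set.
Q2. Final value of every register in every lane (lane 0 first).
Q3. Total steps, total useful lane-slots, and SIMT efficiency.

step 0: x <- 1                       1111111111111111
step 1: eval (x < (2 + (tid // 4)))  1111111111111111
step 2: x <- x                       1111111111111111
step 3: x <- (x + 1)                 1111111111111111
step 4: eval (x < (2 + (tid // 4)))  1111111111111111
step 5: x <- x                       0000111111111111
step 6: x <- (x + 1)                 0000111111111111
step 7: eval (x < (2 + (tid // 4)))  0000111111111111
step 8: x <- x                       0000000011111111
step 9: x <- (x + 1)                 0000000011111111
step 10: eval (x < (2 + (tid // 4)))  0000000011111111
step 11: x <- x                       0000000000001111
step 12: x <- (x + 1)                 0000000000001111
step 13: eval (x < (2 + (tid // 4)))  0000000000001111
step 14: x <- (x % 3)                 1111111111111111
step 15: x <- ((y // 3) + min(-5, x)) 1111111111111111
step 16: x <- ((tid + y) - tid)       1111111111111111
step 17: y <- (-1 % -3)               1111111111111111
step 18: x <- (y // -3)               1111111111111111

Answer: 19 steps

y: -1,-1,-1,-1,-1,-1,-1,-1,-1,-1,-1,-1,-1,-1,-1,-1
x: 0,0,0,0,0,0,0,0,0,0,0,0,0,0,0,0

steps = 19; useful = 232; efficiency = 232/304 = 29/38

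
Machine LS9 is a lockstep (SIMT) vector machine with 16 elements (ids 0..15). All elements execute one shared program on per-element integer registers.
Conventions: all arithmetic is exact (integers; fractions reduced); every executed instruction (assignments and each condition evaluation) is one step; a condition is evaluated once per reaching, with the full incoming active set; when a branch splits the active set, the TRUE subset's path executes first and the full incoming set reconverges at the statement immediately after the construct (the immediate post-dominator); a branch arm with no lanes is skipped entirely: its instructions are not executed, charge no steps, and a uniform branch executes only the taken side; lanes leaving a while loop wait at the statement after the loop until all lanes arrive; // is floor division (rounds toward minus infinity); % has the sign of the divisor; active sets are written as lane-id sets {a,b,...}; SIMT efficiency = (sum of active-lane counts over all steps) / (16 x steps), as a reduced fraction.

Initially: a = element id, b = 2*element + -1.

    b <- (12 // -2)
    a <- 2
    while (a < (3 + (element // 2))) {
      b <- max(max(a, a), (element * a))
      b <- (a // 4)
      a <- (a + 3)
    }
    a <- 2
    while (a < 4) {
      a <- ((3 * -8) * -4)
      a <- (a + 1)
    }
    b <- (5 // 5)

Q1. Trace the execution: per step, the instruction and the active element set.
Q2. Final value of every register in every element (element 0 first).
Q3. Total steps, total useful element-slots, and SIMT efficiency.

step 0: b <- (12 // -2)              {0,1,2,3,4,5,6,7,8,9,10,11,12,13,14,15}
step 1: a <- 2                       {0,1,2,3,4,5,6,7,8,9,10,11,12,13,14,15}
step 2: eval (a < (3 + (element // 2))) {0,1,2,3,4,5,6,7,8,9,10,11,12,13,14,15}
step 3: b <- max(max(a, a), (element * a)) {0,1,2,3,4,5,6,7,8,9,10,11,12,13,14,15}
step 4: b <- (a // 4)                {0,1,2,3,4,5,6,7,8,9,10,11,12,13,14,15}
step 5: a <- (a + 3)                 {0,1,2,3,4,5,6,7,8,9,10,11,12,13,14,15}
step 6: eval (a < (3 + (element // 2))) {0,1,2,3,4,5,6,7,8,9,10,11,12,13,14,15}
step 7: b <- max(max(a, a), (element * a)) {6,7,8,9,10,11,12,13,14,15}
step 8: b <- (a // 4)                {6,7,8,9,10,11,12,13,14,15}
step 9: a <- (a + 3)                 {6,7,8,9,10,11,12,13,14,15}
step 10: eval (a < (3 + (element // 2))) {6,7,8,9,10,11,12,13,14,15}
step 11: b <- max(max(a, a), (element * a)) {12,13,14,15}
step 12: b <- (a // 4)                {12,13,14,15}
step 13: a <- (a + 3)                 {12,13,14,15}
step 14: eval (a < (3 + (element // 2))) {12,13,14,15}
step 15: a <- 2                       {0,1,2,3,4,5,6,7,8,9,10,11,12,13,14,15}
step 16: eval (a < 4)                 {0,1,2,3,4,5,6,7,8,9,10,11,12,13,14,15}
step 17: a <- ((3 * -8) * -4)         {0,1,2,3,4,5,6,7,8,9,10,11,12,13,14,15}
step 18: a <- (a + 1)                 {0,1,2,3,4,5,6,7,8,9,10,11,12,13,14,15}
step 19: eval (a < 4)                 {0,1,2,3,4,5,6,7,8,9,10,11,12,13,14,15}
step 20: b <- (5 // 5)                {0,1,2,3,4,5,6,7,8,9,10,11,12,13,14,15}

Answer: 21 steps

a: 97,97,97,97,97,97,97,97,97,97,97,97,97,97,97,97
b: 1,1,1,1,1,1,1,1,1,1,1,1,1,1,1,1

steps = 21; useful = 264; efficiency = 264/336 = 11/14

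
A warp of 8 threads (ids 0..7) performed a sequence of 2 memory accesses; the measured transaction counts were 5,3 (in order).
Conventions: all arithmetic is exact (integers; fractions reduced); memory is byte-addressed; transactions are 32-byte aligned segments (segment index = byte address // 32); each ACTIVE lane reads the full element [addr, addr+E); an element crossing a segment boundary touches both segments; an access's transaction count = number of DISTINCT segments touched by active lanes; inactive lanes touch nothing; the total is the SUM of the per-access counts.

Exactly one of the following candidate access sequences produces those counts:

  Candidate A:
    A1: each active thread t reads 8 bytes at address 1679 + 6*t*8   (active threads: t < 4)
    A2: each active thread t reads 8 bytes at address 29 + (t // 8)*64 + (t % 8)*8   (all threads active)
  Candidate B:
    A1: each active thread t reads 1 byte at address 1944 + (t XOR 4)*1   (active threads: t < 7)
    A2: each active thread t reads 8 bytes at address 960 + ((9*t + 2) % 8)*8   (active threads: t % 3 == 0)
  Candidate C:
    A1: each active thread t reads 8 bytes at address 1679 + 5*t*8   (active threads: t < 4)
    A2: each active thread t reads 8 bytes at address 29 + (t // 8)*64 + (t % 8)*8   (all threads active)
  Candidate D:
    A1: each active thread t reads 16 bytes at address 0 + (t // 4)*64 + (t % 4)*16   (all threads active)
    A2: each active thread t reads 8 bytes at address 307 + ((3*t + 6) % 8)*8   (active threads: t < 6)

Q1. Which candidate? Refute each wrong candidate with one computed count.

A: A1 gives 6 transactions, not 5
B: A1 gives 1 transaction, not 5
D: A1 gives 4 transactions, not 5
C: all counts match (5,3)

Answer: C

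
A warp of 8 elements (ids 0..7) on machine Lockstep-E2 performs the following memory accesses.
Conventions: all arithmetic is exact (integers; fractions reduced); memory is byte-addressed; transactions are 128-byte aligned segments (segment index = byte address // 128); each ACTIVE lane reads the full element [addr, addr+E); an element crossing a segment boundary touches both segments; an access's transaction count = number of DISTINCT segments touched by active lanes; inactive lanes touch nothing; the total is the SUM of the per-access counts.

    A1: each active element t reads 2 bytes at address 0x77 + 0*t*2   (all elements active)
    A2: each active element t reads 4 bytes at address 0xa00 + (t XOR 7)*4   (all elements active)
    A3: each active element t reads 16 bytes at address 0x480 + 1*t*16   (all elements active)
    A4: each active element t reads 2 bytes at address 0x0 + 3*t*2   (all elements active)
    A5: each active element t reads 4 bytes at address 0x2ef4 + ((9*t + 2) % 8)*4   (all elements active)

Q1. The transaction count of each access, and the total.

A1: 1 transaction
A2: 1 transaction
A3: 1 transaction
A4: 1 transaction
A5: 2 transactions

Answer: 1,1,1,1,2; total 6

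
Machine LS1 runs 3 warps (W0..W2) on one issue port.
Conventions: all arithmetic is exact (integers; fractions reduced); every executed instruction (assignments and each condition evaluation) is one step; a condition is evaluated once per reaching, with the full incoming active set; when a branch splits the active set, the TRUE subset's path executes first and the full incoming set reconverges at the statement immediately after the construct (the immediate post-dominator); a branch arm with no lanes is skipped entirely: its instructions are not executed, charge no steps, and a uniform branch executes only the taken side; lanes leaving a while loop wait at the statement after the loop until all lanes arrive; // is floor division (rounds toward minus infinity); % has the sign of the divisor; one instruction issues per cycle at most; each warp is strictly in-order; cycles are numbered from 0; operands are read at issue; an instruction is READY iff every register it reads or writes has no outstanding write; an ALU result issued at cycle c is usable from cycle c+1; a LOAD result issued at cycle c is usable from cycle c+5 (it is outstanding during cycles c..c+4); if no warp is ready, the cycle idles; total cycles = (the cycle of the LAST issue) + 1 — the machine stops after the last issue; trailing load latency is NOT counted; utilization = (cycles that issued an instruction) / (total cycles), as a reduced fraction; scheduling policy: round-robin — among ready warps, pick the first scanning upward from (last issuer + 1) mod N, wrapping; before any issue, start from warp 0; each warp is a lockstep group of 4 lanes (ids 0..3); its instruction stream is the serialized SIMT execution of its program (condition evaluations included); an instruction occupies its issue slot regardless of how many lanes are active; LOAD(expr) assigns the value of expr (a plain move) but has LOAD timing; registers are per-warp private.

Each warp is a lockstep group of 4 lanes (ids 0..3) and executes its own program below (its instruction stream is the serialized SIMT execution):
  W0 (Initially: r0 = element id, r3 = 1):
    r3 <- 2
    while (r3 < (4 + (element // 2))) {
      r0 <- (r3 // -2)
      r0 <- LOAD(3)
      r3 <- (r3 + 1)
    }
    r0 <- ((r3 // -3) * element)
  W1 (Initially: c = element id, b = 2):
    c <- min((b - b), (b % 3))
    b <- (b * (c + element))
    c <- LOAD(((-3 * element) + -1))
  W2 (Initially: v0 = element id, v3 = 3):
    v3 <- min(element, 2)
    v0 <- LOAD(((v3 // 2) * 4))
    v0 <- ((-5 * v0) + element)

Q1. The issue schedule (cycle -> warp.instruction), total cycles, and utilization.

cycle 0: W0.I0
cycle 1: W1.I0
cycle 2: W2.I0
cycle 3: W0.I1
cycle 4: W1.I1
cycle 5: W2.I1
cycle 6: W0.I2
cycle 7: W1.I2
cycle 8: W0.I3
cycle 9: W0.I4
cycle 10: W2.I2
cycle 11: W0.I5
cycle 12: idle
cycle 13: W0.I6
cycle 14: W0.I7
cycle 15: W0.I8
cycle 16: W0.I9
cycle 17: idle
cycle 18: idle
cycle 19: W0.I10
cycle 20: W0.I11
cycle 21: W0.I12
cycle 22: W0.I13
cycle 23: idle
cycle 24: idle
cycle 25: W0.I14

Answer: 26 cycles, utilization 21/26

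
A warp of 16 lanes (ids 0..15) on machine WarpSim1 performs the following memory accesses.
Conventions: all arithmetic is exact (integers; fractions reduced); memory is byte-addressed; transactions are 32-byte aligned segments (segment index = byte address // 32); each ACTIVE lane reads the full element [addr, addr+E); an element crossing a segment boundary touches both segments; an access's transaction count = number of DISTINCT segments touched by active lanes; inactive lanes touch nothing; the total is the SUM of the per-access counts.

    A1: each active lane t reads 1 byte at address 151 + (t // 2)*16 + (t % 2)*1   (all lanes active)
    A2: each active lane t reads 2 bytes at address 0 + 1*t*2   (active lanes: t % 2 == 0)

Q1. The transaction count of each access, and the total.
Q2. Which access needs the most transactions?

A1: 5 transactions
A2: 1 transaction

Answer: 5,1; total 6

Answer: A1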